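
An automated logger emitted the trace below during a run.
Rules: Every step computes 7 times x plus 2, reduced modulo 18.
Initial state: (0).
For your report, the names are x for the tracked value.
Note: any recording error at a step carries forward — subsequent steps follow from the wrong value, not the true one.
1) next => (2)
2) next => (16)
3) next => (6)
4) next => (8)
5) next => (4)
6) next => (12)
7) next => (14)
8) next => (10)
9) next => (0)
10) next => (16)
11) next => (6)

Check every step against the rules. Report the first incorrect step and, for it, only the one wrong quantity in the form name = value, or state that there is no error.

step 10, x = 2

step 1: x = (7*0 + 2) mod 18 = 2 -> agrees with the trace
step 2: x = (7*2 + 2) mod 18 = 16 -> in agreement
step 3: x = (7*16 + 2) mod 18 = 6 -> confirmed correct
step 4: x = (7*6 + 2) mod 18 = 8 -> same as recorded
step 5: x = (7*8 + 2) mod 18 = 4 -> no discrepancy
step 6: x = (7*4 + 2) mod 18 = 12 -> agrees with the trace
step 7: x = (7*12 + 2) mod 18 = 14 -> matches
step 8: x = (7*14 + 2) mod 18 = 10 -> same as recorded
step 9: x = (7*10 + 2) mod 18 = 0 -> verified
step 10: x = (7*0 + 2) mod 18 = 2 -> a discrepancy with the trace
First deviation found at step 10; the corrected entry is x = 2.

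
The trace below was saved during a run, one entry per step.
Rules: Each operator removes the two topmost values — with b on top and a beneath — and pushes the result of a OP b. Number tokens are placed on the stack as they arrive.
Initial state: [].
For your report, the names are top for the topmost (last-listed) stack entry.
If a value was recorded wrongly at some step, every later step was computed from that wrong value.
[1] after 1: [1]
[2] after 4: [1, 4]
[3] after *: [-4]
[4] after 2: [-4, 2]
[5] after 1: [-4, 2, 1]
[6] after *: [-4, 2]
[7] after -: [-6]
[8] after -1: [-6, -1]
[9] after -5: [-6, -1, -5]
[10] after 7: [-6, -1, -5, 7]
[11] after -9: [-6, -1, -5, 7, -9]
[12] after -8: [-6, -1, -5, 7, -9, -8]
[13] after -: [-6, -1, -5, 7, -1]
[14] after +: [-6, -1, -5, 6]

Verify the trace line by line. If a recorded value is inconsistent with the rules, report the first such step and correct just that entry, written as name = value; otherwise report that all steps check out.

step 1: push 1: top = 1 -> verified
step 2: push 4: top = 4 -> verified
step 3: 1 * 4 = 4 -> a discrepancy with the trace
The earliest wrong entry is at step 3: it should read top = 4.

step 3, top = 4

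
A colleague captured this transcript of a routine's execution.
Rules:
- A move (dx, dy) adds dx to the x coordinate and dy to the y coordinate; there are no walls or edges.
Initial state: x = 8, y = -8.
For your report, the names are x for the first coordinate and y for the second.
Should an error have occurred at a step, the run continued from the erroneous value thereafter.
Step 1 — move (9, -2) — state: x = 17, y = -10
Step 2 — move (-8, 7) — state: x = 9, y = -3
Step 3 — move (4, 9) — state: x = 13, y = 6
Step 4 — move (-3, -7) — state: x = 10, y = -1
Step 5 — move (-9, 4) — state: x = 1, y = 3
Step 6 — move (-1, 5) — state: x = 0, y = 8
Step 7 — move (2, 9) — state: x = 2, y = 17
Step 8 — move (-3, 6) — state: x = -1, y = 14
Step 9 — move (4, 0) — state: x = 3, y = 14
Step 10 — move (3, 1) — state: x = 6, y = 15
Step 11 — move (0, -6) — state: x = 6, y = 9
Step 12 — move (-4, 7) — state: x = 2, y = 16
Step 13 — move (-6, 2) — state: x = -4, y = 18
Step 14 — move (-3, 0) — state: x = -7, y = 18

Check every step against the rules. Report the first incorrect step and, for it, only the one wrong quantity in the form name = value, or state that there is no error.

1. x = 8 + (9) = 17, y = -8 + (-2) = -10 (matches)
2. x = 17 + (-8) = 9, y = -10 + (7) = -3 (exactly as logged)
3. x = 9 + (4) = 13, y = -3 + (9) = 6 (agrees with the transcript)
4. x = 13 + (-3) = 10, y = 6 + (-7) = -1 (confirmed correct)
5. x = 10 + (-9) = 1, y = -1 + (4) = 3 (matches)
6. x = 1 + (-1) = 0, y = 3 + (5) = 8 (exactly as logged)
7. x = 0 + (2) = 2, y = 8 + (9) = 17 (confirmed correct)
8. x = 2 + (-3) = -1, y = 17 + (6) = 23 (not what was recorded)
First incorrect step: 8; the correct value is y = 23.

step 8, y = 23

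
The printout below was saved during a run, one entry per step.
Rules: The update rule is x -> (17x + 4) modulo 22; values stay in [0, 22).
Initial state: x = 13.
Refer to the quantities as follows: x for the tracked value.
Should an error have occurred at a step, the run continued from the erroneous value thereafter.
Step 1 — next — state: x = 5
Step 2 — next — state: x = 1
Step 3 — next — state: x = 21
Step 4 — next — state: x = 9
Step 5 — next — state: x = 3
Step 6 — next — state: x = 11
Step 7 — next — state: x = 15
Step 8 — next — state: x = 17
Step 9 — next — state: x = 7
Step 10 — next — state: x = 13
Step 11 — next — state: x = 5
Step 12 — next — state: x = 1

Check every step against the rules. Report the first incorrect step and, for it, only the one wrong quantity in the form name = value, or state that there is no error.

1. x = (17*13 + 4) mod 22 = 5 (same as recorded)
2. x = (17*5 + 4) mod 22 = 1 (in agreement)
3. x = (17*1 + 4) mod 22 = 21 (consistent with the printout)
4. x = (17*21 + 4) mod 22 = 9 (matches)
5. x = (17*9 + 4) mod 22 = 3 (checks out)
6. x = (17*3 + 4) mod 22 = 11 (no discrepancy)
7. x = (17*11 + 4) mod 22 = 15 (in agreement)
8. x = (17*15 + 4) mod 22 = 17 (exactly as logged)
9. x = (17*17 + 4) mod 22 = 7 (same as recorded)
10. x = (17*7 + 4) mod 22 = 13 (matches)
11. x = (17*13 + 4) mod 22 = 5 (consistent with the printout)
12. x = (17*5 + 4) mod 22 = 1 (agrees with the printout)
Each recorded entry agrees with the recomputation.

no error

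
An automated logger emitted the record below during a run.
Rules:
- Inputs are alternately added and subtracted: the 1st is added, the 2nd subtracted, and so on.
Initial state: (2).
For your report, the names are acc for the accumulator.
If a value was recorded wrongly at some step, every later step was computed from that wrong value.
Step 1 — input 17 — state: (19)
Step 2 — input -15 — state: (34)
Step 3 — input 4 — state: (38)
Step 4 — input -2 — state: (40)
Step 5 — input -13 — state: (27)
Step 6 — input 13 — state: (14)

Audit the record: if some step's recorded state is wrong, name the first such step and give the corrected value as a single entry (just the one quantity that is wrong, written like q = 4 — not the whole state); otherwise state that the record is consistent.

Step 1: acc = 2 + 17 = 19 — verified.
Step 2: acc = 19 - -15 = 34 — confirmed correct.
Step 3: acc = 34 + 4 = 38 — matches.
Step 4: acc = 38 - -2 = 40 — matches.
Step 5: acc = 40 + -13 = 27 — verified.
Step 6: acc = 27 - 13 = 14 — in agreement.
The whole run recomputes cleanly — no discrepancies.

no error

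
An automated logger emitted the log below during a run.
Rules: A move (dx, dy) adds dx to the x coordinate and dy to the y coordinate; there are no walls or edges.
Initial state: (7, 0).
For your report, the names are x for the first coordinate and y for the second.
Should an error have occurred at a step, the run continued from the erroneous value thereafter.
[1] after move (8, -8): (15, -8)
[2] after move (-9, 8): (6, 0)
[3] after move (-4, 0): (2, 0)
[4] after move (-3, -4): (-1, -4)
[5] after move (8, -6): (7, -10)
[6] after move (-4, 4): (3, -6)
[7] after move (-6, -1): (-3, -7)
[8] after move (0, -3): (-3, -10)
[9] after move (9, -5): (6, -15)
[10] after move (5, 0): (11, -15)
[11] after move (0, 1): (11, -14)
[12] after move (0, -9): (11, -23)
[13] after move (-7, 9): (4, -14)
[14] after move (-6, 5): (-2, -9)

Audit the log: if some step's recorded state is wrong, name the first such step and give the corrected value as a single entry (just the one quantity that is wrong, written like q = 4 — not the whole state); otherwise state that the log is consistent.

no error

Step 1: x = 7 + (8) = 15, y = 0 + (-8) = -8 — in agreement.
Step 2: x = 15 + (-9) = 6, y = -8 + (8) = 0 — agrees with the log.
Step 3: x = 6 + (-4) = 2, y = 0 + (0) = 0 — verified.
Step 4: x = 2 + (-3) = -1, y = 0 + (-4) = -4 — checks out.
Step 5: x = -1 + (8) = 7, y = -4 + (-6) = -10 — same as recorded.
Step 6: x = 7 + (-4) = 3, y = -10 + (4) = -6 — agrees with the log.
Step 7: x = 3 + (-6) = -3, y = -6 + (-1) = -7 — exactly as logged.
Step 8: x = -3 + (0) = -3, y = -7 + (-3) = -10 — verified.
Step 9: x = -3 + (9) = 6, y = -10 + (-5) = -15 — consistent with the log.
Step 10: x = 6 + (5) = 11, y = -15 + (0) = -15 — matches.
Step 11: x = 11 + (0) = 11, y = -15 + (1) = -14 — matches.
Step 12: x = 11 + (0) = 11, y = -14 + (-9) = -23 — consistent with the log.
Step 13: x = 11 + (-7) = 4, y = -23 + (9) = -14 — verified.
Step 14: x = 4 + (-6) = -2, y = -14 + (5) = -9 — no discrepancy.
Each recorded entry agrees with the recomputation.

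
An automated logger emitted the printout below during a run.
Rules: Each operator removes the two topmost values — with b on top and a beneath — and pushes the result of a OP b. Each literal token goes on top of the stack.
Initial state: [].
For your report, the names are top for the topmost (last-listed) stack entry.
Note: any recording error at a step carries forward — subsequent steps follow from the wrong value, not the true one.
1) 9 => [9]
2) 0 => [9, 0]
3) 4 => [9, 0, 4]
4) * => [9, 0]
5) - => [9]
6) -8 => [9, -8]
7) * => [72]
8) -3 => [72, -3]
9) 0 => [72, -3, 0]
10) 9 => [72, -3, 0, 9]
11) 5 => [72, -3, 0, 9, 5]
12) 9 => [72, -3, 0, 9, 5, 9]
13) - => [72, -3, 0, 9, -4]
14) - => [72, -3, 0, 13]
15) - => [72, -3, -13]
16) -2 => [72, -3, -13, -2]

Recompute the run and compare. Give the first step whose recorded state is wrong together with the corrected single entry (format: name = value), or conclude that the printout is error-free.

Recomputing the run from the initial state:
step 1: [9]
step 2: [9, 0]
step 3: [9, 0, 4]
step 4: [9, 0]
step 5: [9]
step 6: [9, -8]
step 7: [-72]
step 8: [-72, -3]
step 9: [-72, -3, 0]
step 10: [-72, -3, 0, 9]
step 11: [-72, -3, 0, 9, 5]
step 12: [-72, -3, 0, 9, 5, 9]
step 13: [-72, -3, 0, 9, -4]
step 14: [-72, -3, 0, 13]
step 15: [-72, -3, -13]
step 16: [-72, -3, -13, -2]
The first disagreement with the printout is at step 7, where the value should be top = -72.

step 7, top = -72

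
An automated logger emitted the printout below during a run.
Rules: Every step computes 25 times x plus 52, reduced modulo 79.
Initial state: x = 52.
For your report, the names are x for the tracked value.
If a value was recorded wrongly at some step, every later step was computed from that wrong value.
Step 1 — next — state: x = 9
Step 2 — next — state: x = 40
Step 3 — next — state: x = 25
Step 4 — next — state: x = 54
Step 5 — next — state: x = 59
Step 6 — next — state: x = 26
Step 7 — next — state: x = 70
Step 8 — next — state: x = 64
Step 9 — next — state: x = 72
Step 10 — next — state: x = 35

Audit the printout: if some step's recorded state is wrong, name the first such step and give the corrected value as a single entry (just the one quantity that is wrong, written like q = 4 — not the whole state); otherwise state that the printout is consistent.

Recomputing the run from the initial state:
step 1: x = 9
step 2: x = 40
step 3: x = 25
step 4: x = 45
step 5: x = 71
step 6: x = 10
step 7: x = 65
step 8: x = 18
step 9: x = 28
step 10: x = 41
The first disagreement with the printout is at step 4, where the value should be x = 45.

step 4, x = 45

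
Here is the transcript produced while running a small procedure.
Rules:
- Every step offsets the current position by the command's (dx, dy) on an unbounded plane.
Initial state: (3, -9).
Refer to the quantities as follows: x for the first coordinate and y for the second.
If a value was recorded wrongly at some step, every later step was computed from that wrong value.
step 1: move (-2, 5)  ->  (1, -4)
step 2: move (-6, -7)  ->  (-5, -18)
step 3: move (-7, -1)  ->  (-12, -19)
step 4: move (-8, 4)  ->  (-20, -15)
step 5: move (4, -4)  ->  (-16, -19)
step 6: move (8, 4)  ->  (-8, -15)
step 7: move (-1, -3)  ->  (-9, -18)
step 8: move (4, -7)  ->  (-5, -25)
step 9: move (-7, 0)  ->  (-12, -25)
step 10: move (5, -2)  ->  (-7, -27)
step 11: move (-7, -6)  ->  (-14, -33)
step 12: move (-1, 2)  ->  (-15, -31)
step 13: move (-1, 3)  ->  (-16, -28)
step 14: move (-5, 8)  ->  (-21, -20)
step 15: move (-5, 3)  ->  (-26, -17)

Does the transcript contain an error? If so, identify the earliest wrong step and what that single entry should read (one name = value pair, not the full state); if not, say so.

Step 1: x = 3 + (-2) = 1, y = -9 + (5) = -4 — matches.
Step 2: x = 1 + (-6) = -5, y = -4 + (-7) = -11 — the recorded entry deviates here.
The audit stops at step 2: the recorded entry is wrong and should be y = -11.

step 2, y = -11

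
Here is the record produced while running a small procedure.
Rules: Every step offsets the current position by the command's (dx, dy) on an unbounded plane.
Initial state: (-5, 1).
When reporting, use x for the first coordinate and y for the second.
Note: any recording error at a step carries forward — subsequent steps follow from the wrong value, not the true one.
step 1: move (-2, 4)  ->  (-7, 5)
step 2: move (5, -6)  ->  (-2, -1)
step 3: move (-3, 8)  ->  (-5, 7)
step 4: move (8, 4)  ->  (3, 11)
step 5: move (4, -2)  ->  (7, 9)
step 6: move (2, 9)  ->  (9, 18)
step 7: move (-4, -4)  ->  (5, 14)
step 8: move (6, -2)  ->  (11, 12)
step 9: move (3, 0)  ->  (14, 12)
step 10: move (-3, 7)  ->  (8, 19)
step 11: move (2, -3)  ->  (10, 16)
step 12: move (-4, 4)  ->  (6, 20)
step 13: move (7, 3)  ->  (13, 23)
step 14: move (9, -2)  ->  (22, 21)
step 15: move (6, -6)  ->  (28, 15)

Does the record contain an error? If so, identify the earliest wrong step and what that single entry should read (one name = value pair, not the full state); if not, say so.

step 1: x = -5 + (-2) = -7, y = 1 + (4) = 5 -> same as recorded
step 2: x = -7 + (5) = -2, y = 5 + (-6) = -1 -> same as recorded
step 3: x = -2 + (-3) = -5, y = -1 + (8) = 7 -> in agreement
step 4: x = -5 + (8) = 3, y = 7 + (4) = 11 -> same as recorded
step 5: x = 3 + (4) = 7, y = 11 + (-2) = 9 -> verified
step 6: x = 7 + (2) = 9, y = 9 + (9) = 18 -> agrees with the record
step 7: x = 9 + (-4) = 5, y = 18 + (-4) = 14 -> exactly as logged
step 8: x = 5 + (6) = 11, y = 14 + (-2) = 12 -> agrees with the record
step 9: x = 11 + (3) = 14, y = 12 + (0) = 12 -> in agreement
step 10: x = 14 + (-3) = 11, y = 12 + (7) = 19 -> not what was recorded
So the first discrepancy is step 10, where the right value is x = 11.

step 10, x = 11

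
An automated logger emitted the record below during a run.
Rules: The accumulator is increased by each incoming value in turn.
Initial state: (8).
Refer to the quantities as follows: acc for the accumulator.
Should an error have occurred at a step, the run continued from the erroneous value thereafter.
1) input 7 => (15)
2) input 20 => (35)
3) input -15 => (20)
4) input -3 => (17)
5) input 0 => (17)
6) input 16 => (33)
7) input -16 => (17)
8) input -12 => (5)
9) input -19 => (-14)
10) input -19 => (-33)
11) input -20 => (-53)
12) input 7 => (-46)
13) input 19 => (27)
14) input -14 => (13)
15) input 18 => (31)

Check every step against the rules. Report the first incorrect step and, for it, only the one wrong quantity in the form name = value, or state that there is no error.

step 1: acc = 8 + 7 = 15 -> checks out
step 2: acc = 15 + 20 = 35 -> same as recorded
step 3: acc = 35 + -15 = 20 -> exactly as logged
step 4: acc = 20 + -3 = 17 -> checks out
step 5: acc = 17 + 0 = 17 -> verified
step 6: acc = 17 + 16 = 33 -> verified
step 7: acc = 33 + -16 = 17 -> exactly as logged
step 8: acc = 17 + -12 = 5 -> confirmed correct
step 9: acc = 5 + -19 = -14 -> verified
step 10: acc = -14 + -19 = -33 -> agrees with the record
step 11: acc = -33 + -20 = -53 -> agrees with the record
step 12: acc = -53 + 7 = -46 -> checks out
step 13: acc = -46 + 19 = -27 -> this is not what the record shows
Conclusion: step 13 carries the first error; the entry should be acc = -27.

step 13, acc = -27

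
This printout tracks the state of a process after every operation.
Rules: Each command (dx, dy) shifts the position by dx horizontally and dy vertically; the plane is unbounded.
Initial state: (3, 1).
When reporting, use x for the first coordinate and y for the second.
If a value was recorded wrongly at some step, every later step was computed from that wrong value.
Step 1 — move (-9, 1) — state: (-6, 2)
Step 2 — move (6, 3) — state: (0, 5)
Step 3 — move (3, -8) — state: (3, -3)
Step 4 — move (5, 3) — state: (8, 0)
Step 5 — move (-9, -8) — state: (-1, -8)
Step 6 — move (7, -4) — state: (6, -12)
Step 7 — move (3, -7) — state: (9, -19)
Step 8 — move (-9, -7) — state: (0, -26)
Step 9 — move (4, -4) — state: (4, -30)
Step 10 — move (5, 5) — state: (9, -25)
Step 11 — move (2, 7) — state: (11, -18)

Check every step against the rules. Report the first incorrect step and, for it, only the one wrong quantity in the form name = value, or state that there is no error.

Step 1: x = 3 + (-9) = -6, y = 1 + (1) = 2 — checks out.
Step 2: x = -6 + (6) = 0, y = 2 + (3) = 5 — same as recorded.
Step 3: x = 0 + (3) = 3, y = 5 + (-8) = -3 — in agreement.
Step 4: x = 3 + (5) = 8, y = -3 + (3) = 0 — agrees with the printout.
Step 5: x = 8 + (-9) = -1, y = 0 + (-8) = -8 — same as recorded.
Step 6: x = -1 + (7) = 6, y = -8 + (-4) = -12 — matches.
Step 7: x = 6 + (3) = 9, y = -12 + (-7) = -19 — matches.
Step 8: x = 9 + (-9) = 0, y = -19 + (-7) = -26 — no discrepancy.
Step 9: x = 0 + (4) = 4, y = -26 + (-4) = -30 — in agreement.
Step 10: x = 4 + (5) = 9, y = -30 + (5) = -25 — matches.
Step 11: x = 9 + (2) = 11, y = -25 + (7) = -18 — exactly as logged.
The whole run recomputes cleanly — no discrepancies.

no error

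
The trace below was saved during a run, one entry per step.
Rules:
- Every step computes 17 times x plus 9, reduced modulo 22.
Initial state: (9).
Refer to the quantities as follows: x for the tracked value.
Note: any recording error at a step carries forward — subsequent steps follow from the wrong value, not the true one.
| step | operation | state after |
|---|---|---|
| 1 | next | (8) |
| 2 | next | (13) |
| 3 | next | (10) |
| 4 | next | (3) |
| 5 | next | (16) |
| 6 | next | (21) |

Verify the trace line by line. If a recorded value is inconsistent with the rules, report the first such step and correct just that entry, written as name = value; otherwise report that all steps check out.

step 6, x = 17

step 1: x = (17*9 + 9) mod 22 = 8 -> consistent with the trace
step 2: x = (17*8 + 9) mod 22 = 13 -> agrees with the trace
step 3: x = (17*13 + 9) mod 22 = 10 -> agrees with the trace
step 4: x = (17*10 + 9) mod 22 = 3 -> consistent with the trace
step 5: x = (17*3 + 9) mod 22 = 16 -> same as recorded
step 6: x = (17*16 + 9) mod 22 = 17 -> the entry is off here
First deviation found at step 6; the corrected entry is x = 17.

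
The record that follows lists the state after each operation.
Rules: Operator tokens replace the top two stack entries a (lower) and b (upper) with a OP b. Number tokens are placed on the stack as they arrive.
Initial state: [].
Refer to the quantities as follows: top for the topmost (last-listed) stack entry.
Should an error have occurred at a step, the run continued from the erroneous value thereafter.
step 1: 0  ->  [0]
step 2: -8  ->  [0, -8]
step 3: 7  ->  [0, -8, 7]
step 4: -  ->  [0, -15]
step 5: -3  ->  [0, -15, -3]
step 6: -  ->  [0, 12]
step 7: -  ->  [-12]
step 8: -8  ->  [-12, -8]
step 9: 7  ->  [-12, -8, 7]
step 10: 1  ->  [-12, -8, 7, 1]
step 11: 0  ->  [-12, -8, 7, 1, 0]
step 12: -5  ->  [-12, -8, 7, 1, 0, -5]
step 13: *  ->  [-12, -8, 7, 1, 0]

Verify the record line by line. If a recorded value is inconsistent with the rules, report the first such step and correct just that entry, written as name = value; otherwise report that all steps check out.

step 1: push 0: top = 0 -> same as recorded
step 2: push -8: top = -8 -> consistent with the record
step 3: push 7: top = 7 -> confirmed correct
step 4: -8 - 7 = -15 -> verified
step 5: push -3: top = -3 -> no discrepancy
step 6: -15 - -3 = -12 -> this is not what the record shows
So the first discrepancy is step 6, where the right value is top = -12.

step 6, top = -12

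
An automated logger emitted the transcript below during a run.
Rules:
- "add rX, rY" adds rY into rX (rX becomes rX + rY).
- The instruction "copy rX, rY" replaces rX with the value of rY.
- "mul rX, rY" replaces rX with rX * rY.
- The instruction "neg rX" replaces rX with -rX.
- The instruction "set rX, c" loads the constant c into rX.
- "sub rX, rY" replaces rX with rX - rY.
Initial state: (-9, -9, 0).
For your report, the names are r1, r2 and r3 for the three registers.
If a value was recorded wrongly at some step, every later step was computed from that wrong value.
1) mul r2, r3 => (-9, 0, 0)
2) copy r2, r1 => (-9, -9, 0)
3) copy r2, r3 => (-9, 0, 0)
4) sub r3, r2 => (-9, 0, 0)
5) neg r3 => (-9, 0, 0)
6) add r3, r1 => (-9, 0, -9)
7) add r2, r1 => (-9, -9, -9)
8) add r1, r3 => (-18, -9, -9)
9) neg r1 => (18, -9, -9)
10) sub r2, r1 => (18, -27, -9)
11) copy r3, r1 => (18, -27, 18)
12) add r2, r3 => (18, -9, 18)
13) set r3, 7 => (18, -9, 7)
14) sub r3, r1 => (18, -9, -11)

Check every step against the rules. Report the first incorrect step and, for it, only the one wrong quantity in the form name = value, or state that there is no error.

Step 1: r2 = -9 * 0 = 0 — no discrepancy.
Step 2: r2 = -9 — verified.
Step 3: r2 = 0 — no discrepancy.
Step 4: r3 = 0 - 0 = 0 — confirmed correct.
Step 5: r3 = -(0) = 0 — exactly as logged.
Step 6: r3 = 0 + -9 = -9 — consistent with the transcript.
Step 7: r2 = 0 + -9 = -9 — exactly as logged.
Step 8: r1 = -9 + -9 = -18 — checks out.
Step 9: r1 = -(-18) = 18 — confirmed correct.
Step 10: r2 = -9 - 18 = -27 — same as recorded.
Step 11: r3 = 18 — matches.
Step 12: r2 = -27 + 18 = -9 — same as recorded.
Step 13: r3 = 7 — verified.
Step 14: r3 = 7 - 18 = -11 — agrees with the transcript.
No step deviates from the rules.

no error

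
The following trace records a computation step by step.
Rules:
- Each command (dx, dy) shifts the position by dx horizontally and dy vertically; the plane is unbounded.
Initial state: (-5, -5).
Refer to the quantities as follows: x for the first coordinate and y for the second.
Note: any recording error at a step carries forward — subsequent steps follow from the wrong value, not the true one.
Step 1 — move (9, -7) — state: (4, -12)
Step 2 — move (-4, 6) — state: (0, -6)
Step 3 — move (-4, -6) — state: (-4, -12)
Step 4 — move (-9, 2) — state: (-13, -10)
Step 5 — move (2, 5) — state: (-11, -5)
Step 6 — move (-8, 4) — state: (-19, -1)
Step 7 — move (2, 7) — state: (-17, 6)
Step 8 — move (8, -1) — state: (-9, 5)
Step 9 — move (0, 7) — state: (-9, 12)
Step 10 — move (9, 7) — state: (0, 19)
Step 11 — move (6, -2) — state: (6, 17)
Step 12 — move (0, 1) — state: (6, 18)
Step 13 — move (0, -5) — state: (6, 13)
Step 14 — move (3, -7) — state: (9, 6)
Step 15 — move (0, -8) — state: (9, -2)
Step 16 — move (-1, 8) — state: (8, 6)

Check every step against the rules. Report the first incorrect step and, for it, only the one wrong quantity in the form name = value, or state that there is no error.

Recomputing the run from the initial state:
step 1: x = 4, y = -12
step 2: x = 0, y = -6
step 3: x = -4, y = -12
step 4: x = -13, y = -10
step 5: x = -11, y = -5
step 6: x = -19, y = -1
step 7: x = -17, y = 6
step 8: x = -9, y = 5
step 9: x = -9, y = 12
step 10: x = 0, y = 19
step 11: x = 6, y = 17
step 12: x = 6, y = 18
step 13: x = 6, y = 13
step 14: x = 9, y = 6
step 15: x = 9, y = -2
step 16: x = 8, y = 6
This matches the trace at every step.

no error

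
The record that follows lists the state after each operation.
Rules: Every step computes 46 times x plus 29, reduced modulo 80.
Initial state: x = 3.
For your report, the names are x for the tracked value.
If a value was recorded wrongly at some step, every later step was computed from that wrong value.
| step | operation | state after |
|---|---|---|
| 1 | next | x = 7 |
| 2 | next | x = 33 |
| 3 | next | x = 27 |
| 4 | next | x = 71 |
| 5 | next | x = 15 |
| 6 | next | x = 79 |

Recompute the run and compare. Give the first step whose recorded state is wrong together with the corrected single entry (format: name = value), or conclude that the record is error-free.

Recomputing the run from the initial state:
step 1: x = 7
step 2: x = 31
step 3: x = 15
step 4: x = 79
step 5: x = 63
step 6: x = 47
The first disagreement with the record is at step 2, where the value should be x = 31.

step 2, x = 31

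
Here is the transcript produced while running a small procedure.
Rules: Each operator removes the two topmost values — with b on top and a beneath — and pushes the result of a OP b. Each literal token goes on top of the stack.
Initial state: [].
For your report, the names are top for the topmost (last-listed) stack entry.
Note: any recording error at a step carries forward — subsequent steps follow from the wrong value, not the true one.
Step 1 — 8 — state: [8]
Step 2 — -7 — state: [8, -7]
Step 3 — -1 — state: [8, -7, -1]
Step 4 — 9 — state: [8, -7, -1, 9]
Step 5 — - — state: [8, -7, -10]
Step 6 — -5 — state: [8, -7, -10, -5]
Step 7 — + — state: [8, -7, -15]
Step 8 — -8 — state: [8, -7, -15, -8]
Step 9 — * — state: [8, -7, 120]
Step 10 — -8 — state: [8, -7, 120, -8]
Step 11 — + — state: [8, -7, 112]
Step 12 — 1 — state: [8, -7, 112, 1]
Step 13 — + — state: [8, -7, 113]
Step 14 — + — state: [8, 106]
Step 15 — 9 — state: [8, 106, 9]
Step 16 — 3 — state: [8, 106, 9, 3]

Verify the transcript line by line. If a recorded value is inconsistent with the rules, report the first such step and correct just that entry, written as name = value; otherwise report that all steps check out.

no error

step 1: push 8: top = 8 -> checks out
step 2: push -7: top = -7 -> in agreement
step 3: push -1: top = -1 -> matches
step 4: push 9: top = 9 -> same as recorded
step 5: -1 - 9 = -10 -> agrees with the transcript
step 6: push -5: top = -5 -> no discrepancy
step 7: -10 + -5 = -15 -> no discrepancy
step 8: push -8: top = -8 -> confirmed correct
step 9: -15 * -8 = 120 -> checks out
step 10: push -8: top = -8 -> confirmed correct
step 11: 120 + -8 = 112 -> exactly as logged
step 12: push 1: top = 1 -> checks out
step 13: 112 + 1 = 113 -> confirmed correct
step 14: -7 + 113 = 106 -> in agreement
step 15: push 9: top = 9 -> verified
step 16: push 3: top = 3 -> agrees with the transcript
The whole run recomputes cleanly — no discrepancies.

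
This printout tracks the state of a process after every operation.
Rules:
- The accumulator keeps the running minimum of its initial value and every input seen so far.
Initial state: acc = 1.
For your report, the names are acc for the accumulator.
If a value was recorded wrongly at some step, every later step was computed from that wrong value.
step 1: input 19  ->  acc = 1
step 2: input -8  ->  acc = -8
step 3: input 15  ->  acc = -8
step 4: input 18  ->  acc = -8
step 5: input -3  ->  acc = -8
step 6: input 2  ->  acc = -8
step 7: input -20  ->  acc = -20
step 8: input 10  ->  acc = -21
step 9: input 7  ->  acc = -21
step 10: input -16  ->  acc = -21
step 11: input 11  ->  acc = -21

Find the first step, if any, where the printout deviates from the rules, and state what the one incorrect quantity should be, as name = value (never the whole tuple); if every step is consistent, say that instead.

step 8, acc = -20

1. acc = min(1, 19) = 1 (checks out)
2. acc = min(1, -8) = -8 (consistent with the printout)
3. acc = min(-8, 15) = -8 (agrees with the printout)
4. acc = min(-8, 18) = -8 (verified)
5. acc = min(-8, -3) = -8 (in agreement)
6. acc = min(-8, 2) = -8 (in agreement)
7. acc = min(-8, -20) = -20 (matches)
8. acc = min(-20, 10) = -20 (not what was recorded)
Conclusion: step 8 carries the first error; the entry should be acc = -20.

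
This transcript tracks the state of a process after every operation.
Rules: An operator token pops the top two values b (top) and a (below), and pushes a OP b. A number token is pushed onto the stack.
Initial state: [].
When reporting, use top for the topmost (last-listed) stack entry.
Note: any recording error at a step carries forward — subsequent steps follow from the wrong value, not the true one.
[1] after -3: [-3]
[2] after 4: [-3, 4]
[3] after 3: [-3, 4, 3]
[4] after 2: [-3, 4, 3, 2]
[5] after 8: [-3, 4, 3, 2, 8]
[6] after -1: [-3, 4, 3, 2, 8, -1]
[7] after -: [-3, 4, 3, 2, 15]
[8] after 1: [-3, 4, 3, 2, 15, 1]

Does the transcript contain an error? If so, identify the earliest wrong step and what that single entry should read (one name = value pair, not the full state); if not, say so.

Step 1: push -3: top = -3 — exactly as logged.
Step 2: push 4: top = 4 — agrees with the transcript.
Step 3: push 3: top = 3 — checks out.
Step 4: push 2: top = 2 — in agreement.
Step 5: push 8: top = 8 — checks out.
Step 6: push -1: top = -1 — matches.
Step 7: 8 - -1 = 9 — the transcript has a different value.
Step 7 is the first one off; corrected, top = 9.

step 7, top = 9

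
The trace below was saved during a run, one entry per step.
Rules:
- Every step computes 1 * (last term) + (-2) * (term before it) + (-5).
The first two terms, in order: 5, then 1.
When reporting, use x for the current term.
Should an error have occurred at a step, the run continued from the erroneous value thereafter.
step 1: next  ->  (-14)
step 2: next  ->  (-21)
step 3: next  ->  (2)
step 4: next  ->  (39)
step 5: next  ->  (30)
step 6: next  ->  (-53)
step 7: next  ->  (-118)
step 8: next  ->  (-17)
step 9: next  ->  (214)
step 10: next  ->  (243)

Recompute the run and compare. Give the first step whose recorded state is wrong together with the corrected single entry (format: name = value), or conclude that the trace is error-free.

Recomputing the run from the initial state:
step 1: x = -14
step 2: x = -21
step 3: x = 2
step 4: x = 39
step 5: x = 30
step 6: x = -53
step 7: x = -118
step 8: x = -17
step 9: x = 214
step 10: x = 243
This matches the trace at every step.

no error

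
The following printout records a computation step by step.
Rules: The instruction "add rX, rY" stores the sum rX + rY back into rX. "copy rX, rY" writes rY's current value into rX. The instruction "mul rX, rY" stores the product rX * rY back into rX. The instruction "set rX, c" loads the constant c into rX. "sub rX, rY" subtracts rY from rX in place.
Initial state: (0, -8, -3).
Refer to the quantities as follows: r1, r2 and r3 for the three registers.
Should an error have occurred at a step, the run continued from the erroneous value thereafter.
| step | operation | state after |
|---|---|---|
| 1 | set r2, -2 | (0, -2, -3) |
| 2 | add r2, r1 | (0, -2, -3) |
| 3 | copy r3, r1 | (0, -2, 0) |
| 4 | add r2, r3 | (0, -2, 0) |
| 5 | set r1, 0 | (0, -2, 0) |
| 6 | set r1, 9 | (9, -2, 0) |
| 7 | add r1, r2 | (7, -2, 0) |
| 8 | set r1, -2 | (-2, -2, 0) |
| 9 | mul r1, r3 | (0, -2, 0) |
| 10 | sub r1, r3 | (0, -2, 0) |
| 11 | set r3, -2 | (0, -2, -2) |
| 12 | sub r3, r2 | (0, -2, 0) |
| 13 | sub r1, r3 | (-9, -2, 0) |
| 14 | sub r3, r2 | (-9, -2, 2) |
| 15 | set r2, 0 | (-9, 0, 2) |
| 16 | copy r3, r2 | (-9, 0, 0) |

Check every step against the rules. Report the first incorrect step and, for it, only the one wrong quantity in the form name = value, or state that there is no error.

Recomputing the run from the initial state:
step 1: r1 = 0, r2 = -2, r3 = -3
step 2: r1 = 0, r2 = -2, r3 = -3
step 3: r1 = 0, r2 = -2, r3 = 0
step 4: r1 = 0, r2 = -2, r3 = 0
step 5: r1 = 0, r2 = -2, r3 = 0
step 6: r1 = 9, r2 = -2, r3 = 0
step 7: r1 = 7, r2 = -2, r3 = 0
step 8: r1 = -2, r2 = -2, r3 = 0
step 9: r1 = 0, r2 = -2, r3 = 0
step 10: r1 = 0, r2 = -2, r3 = 0
step 11: r1 = 0, r2 = -2, r3 = -2
step 12: r1 = 0, r2 = -2, r3 = 0
step 13: r1 = 0, r2 = -2, r3 = 0
step 14: r1 = 0, r2 = -2, r3 = 2
step 15: r1 = 0, r2 = 0, r3 = 2
step 16: r1 = 0, r2 = 0, r3 = 0
The first disagreement with the printout is at step 13, where the value should be r1 = 0.

step 13, r1 = 0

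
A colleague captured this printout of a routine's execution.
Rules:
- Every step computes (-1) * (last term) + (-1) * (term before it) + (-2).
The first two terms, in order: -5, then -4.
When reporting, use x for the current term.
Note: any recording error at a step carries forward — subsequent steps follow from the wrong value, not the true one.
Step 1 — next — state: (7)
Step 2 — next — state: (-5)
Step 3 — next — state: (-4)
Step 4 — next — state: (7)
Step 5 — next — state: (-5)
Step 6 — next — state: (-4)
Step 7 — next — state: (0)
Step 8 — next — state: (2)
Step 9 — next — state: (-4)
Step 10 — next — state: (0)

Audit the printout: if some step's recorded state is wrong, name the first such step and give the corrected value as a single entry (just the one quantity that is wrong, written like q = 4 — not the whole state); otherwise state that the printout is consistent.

step 1: x = -1*(-4) + (-1)*(-5) + (-2) = 7 -> consistent with the printout
step 2: x = -1*(7) + (-1)*(-4) + (-2) = -5 -> confirmed correct
step 3: x = -1*(-5) + (-1)*(7) + (-2) = -4 -> in agreement
step 4: x = -1*(-4) + (-1)*(-5) + (-2) = 7 -> exactly as logged
step 5: x = -1*(7) + (-1)*(-4) + (-2) = -5 -> agrees with the printout
step 6: x = -1*(-5) + (-1)*(7) + (-2) = -4 -> confirmed correct
step 7: x = -1*(-4) + (-1)*(-5) + (-2) = 7 -> the printout has a different value
So the first discrepancy is step 7, where the right value is x = 7.

step 7, x = 7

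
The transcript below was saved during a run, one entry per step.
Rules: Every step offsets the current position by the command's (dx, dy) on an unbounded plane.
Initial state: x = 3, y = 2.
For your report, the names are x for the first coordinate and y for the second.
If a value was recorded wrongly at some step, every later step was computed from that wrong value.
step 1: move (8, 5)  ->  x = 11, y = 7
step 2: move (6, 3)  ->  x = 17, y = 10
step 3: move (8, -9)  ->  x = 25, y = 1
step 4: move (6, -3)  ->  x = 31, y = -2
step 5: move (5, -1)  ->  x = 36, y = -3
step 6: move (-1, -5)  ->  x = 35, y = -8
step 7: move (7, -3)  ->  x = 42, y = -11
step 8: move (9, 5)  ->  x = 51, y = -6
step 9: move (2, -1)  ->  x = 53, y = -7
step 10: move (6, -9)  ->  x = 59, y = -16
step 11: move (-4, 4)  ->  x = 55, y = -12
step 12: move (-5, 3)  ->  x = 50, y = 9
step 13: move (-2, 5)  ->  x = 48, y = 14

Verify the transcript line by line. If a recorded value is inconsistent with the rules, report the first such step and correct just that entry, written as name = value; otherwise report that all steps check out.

step 12, y = -9

Recomputing the run from the initial state:
step 1: x = 11, y = 7
step 2: x = 17, y = 10
step 3: x = 25, y = 1
step 4: x = 31, y = -2
step 5: x = 36, y = -3
step 6: x = 35, y = -8
step 7: x = 42, y = -11
step 8: x = 51, y = -6
step 9: x = 53, y = -7
step 10: x = 59, y = -16
step 11: x = 55, y = -12
step 12: x = 50, y = -9
step 13: x = 48, y = -4
The first disagreement with the transcript is at step 12, where the value should be y = -9.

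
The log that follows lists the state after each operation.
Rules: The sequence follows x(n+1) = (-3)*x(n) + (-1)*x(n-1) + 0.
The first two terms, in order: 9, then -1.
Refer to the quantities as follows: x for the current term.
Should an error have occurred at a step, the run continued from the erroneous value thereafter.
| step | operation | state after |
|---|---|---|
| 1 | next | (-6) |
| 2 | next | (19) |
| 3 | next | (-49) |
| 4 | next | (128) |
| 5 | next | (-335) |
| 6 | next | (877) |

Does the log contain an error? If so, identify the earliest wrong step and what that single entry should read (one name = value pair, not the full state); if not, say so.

step 3, x = -51

Step 1: x = -3*(-1) + (-1)*(9) + (0) = -6 — consistent with the log.
Step 2: x = -3*(-6) + (-1)*(-1) + (0) = 19 — same as recorded.
Step 3: x = -3*(19) + (-1)*(-6) + (0) = -51 — the entry is off here.
Step 3 is the first one off; corrected, x = -51.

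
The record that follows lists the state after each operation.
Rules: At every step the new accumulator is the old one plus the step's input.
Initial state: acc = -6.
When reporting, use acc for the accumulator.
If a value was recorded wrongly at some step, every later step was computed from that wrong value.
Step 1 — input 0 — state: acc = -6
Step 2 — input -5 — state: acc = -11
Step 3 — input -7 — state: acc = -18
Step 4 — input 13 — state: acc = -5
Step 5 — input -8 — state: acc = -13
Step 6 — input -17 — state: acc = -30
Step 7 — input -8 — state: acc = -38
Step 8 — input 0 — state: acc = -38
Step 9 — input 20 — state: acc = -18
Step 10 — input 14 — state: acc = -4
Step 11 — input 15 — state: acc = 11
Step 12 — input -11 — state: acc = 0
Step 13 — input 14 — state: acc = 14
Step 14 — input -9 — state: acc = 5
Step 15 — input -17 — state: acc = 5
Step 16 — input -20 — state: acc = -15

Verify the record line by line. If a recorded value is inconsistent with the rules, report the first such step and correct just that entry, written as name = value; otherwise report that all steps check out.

step 15, acc = -12

Step 1: acc = -6 + 0 = -6 — exactly as logged.
Step 2: acc = -6 + -5 = -11 — verified.
Step 3: acc = -11 + -7 = -18 — checks out.
Step 4: acc = -18 + 13 = -5 — checks out.
Step 5: acc = -5 + -8 = -13 — agrees with the record.
Step 6: acc = -13 + -17 = -30 — same as recorded.
Step 7: acc = -30 + -8 = -38 — no discrepancy.
Step 8: acc = -38 + 0 = -38 — consistent with the record.
Step 9: acc = -38 + 20 = -18 — agrees with the record.
Step 10: acc = -18 + 14 = -4 — exactly as logged.
Step 11: acc = -4 + 15 = 11 — verified.
Step 12: acc = 11 + -11 = 0 — checks out.
Step 13: acc = 0 + 14 = 14 — no discrepancy.
Step 14: acc = 14 + -9 = 5 — matches.
Step 15: acc = 5 + -17 = -12 — not what was recorded.
First deviation found at step 15; the corrected entry is acc = -12.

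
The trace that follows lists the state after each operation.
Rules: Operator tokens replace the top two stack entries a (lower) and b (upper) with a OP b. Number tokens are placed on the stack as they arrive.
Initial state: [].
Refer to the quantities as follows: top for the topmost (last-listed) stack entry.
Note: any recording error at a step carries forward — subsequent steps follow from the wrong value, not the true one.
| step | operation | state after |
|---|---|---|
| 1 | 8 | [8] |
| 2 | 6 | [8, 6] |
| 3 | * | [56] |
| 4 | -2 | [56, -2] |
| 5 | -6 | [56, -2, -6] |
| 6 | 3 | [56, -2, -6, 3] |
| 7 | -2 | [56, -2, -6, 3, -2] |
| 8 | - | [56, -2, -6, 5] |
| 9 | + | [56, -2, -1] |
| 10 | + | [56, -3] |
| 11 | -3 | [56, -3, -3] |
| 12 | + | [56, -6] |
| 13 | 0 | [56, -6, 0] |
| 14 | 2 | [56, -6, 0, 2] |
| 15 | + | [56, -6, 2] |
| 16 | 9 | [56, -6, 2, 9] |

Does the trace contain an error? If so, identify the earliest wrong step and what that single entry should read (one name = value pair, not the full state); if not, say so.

step 3, top = 48

1. push 8: top = 8 (verified)
2. push 6: top = 6 (confirmed correct)
3. 8 * 6 = 48 (the recorded entry deviates here)
First incorrect step: 3; the correct value is top = 48.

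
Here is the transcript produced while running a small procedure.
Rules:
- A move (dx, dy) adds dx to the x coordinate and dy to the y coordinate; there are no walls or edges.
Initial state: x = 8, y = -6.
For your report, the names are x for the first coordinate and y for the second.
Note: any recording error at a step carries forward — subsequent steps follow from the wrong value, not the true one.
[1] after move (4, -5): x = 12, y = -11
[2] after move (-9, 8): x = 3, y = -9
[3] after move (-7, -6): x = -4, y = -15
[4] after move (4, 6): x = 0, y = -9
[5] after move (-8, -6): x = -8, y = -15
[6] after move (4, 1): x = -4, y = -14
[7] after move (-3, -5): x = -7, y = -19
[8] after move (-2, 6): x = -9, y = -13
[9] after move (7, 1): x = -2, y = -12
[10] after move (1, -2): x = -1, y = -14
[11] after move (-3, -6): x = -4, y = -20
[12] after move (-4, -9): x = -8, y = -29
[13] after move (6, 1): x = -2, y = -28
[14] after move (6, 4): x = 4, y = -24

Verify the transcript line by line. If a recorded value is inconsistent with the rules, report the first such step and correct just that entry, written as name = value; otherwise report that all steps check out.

step 2, y = -3

Step 1: x = 8 + (4) = 12, y = -6 + (-5) = -11 — no discrepancy.
Step 2: x = 12 + (-9) = 3, y = -11 + (8) = -3 — the recorded entry deviates here.
So the first discrepancy is step 2, where the right value is y = -3.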